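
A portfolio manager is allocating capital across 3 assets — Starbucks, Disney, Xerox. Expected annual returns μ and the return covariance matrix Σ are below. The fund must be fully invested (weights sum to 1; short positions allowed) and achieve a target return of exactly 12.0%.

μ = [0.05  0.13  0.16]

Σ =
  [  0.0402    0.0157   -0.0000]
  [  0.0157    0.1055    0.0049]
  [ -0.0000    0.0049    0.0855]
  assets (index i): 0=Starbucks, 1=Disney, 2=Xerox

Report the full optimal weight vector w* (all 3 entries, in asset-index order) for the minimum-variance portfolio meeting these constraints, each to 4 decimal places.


0.2950  0.2516  0.4534

x=Σ⁻¹μ = [0.8445  1.0224  1.8128]
y=Σ⁻¹𝟙 = [22.6994  5.5723  11.3766]
a=μᵀx=0.465172  b=𝟙ᵀx=3.679614  c=𝟙ᵀy=39.648217  D=ac−b²=4.903693
λ₁=(c·0.120−b)/D = (39.648217·0.120−3.679614)/4.903693 = 0.219869
λ₂=(a−b·0.120)/D = (0.465172−3.679614·0.120)/4.903693 = 0.004816
w* = 0.219869·x + 0.004816·y:
  w_0 = 0.219869·0.8445 + 0.004816·22.6994 = 0.2950  (Starbucks)
  w_1 = 0.219869·1.0224 + 0.004816·5.5723 = 0.2516  (Disney)
  w_2 = 0.219869·1.8128 + 0.004816·11.3766 = 0.4534  (Xerox)
Σw_i=1.0000  μᵀw=0.1200
σ²=wᵀΣw=λ₁·μ_p+λ₂ = 0.219869·0.120 + 0.004816 = 0.031201 ≈ 0.0312


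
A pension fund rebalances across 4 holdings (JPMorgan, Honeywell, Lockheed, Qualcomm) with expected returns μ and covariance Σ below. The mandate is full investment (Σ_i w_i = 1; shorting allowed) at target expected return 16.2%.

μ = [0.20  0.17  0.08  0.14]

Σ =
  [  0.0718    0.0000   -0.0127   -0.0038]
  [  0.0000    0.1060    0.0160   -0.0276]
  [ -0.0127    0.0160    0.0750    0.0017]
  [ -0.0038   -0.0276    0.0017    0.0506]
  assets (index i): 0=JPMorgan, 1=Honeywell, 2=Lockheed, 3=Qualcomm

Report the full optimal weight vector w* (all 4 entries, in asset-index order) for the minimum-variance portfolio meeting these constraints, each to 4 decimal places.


g=Σ⁻¹μ = [3.1863  2.6045  0.9510  4.3948]
h=Σ⁻¹𝟙 = [17.6594  15.0780  12.4521  28.8951]
a=μᵀg=1.771383  b=𝟙ᵀg=11.136612  c=𝟙ᵀh=74.084519  D=ac−b²=7.207907
λ₁=(c·0.162−b)/D = (74.084519·0.162−11.136612)/7.207907 = 0.120018
λ₂=(a−b·0.162)/D = (1.771383−11.136612·0.162)/7.207907 = -0.004543
w* = 0.120018·g + -0.004543·h:
  w_0 = 0.120018·3.1863 + -0.004543·17.6594 = 0.3022  (JPMorgan)
  w_1 = 0.120018·2.6045 + -0.004543·15.0780 = 0.2441  (Honeywell)
  w_2 = 0.120018·0.9510 + -0.004543·12.4521 = 0.0576  (Lockheed)
  w_3 = 0.120018·4.3948 + -0.004543·28.8951 = 0.3962  (Qualcomm)
Σw_i=1.0000  μᵀw=0.1620
σ²=wᵀΣw=λ₁·μ_p+λ₂ = 0.120018·0.162 + -0.004543 = 0.014900 ≈ 0.0149

0.3022  0.2441  0.0576  0.3962


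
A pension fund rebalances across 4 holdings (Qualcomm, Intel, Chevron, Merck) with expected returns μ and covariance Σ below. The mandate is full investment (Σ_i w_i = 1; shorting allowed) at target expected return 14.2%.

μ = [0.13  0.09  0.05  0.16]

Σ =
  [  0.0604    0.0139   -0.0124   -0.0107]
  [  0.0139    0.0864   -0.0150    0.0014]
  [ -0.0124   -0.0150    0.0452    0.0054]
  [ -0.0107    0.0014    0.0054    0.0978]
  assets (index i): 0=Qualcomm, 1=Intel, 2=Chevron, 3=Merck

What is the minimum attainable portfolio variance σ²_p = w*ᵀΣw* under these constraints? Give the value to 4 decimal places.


x=Σ⁻¹μ = [2.6559  0.9191  1.9239  1.8072]
y=Σ⁻¹𝟙 = [21.8007  13.3183  31.2468  10.6942]
a=μᵀx=0.813336  b=𝟙ᵀx=7.306145  c=𝟙ᵀy=77.059960  D=ac−b²=9.295867
λ₁=(c·0.142−b)/D = (77.059960·0.142−7.306145)/9.295867 = 0.391181
λ₂=(a−b·0.142)/D = (0.813336−7.306145·0.142)/9.295867 = -0.024111
w* = 0.391181·x + -0.024111·y:
  w_0 = 0.391181·2.6559 + -0.024111·21.8007 = 0.5133  (Qualcomm)
  w_1 = 0.391181·0.9191 + -0.024111·13.3183 = 0.0384  (Intel)
  w_2 = 0.391181·1.9239 + -0.024111·31.2468 = -0.0008  (Chevron)
  w_3 = 0.391181·1.8072 + -0.024111·10.6942 = 0.4491  (Merck)
Σw_i=1.0000  μᵀw=0.1420
σ²=wᵀΣw=λ₁·μ_p+λ₂ = 0.391181·0.142 + -0.024111 = 0.031436 ≈ 0.0314

0.0314


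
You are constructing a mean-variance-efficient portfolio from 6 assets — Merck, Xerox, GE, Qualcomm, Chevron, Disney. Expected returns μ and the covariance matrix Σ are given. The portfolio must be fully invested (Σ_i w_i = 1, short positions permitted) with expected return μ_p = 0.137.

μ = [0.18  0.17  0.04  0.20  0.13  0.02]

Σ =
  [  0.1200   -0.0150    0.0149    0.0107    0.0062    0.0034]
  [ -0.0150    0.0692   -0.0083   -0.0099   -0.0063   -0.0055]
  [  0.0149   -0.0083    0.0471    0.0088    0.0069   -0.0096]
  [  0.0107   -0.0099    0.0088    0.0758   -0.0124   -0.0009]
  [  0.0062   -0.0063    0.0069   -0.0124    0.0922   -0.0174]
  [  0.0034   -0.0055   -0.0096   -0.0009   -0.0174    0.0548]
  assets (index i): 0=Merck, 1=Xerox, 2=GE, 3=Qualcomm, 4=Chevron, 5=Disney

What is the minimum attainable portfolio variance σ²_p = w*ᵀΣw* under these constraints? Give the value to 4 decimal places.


p=Σ⁻¹μ = [1.4555  3.6038  0.3890  3.2429  2.2428  1.4699]
q=Σ⁻¹𝟙 = [5.1311  24.9576  24.5645  16.2479  18.3730  30.8386]
a=μᵀp=1.859728  b=𝟙ᵀp=12.403822  c=𝟙ᵀq=120.112764  D=ac−b²=69.522257
λ₁=(c·0.137−b)/D = (120.112764·0.137−12.403822)/69.522257 = 0.058278
λ₂=(a−b·0.137)/D = (1.859728−12.403822·0.137)/69.522257 = 0.002307
w* = 0.058278·p + 0.002307·q:
  w_0 = 0.058278·1.4555 + 0.002307·5.1311 = 0.0967  (Merck)
  w_1 = 0.058278·3.6038 + 0.002307·24.9576 = 0.2676  (Xerox)
  w_2 = 0.058278·0.3890 + 0.002307·24.5645 = 0.0793  (GE)
  w_3 = 0.058278·3.2429 + 0.002307·16.2479 = 0.2265  (Qualcomm)
  w_4 = 0.058278·2.2428 + 0.002307·18.3730 = 0.1731  (Chevron)
  w_5 = 0.058278·1.4699 + 0.002307·30.8386 = 0.1568  (Disney)
Σw_i=1.0000  μᵀw=0.1370
σ²=wᵀΣw=λ₁·μ_p+λ₂ = 0.058278·0.137 + 0.002307 = 0.010291 ≈ 0.0103

0.0103


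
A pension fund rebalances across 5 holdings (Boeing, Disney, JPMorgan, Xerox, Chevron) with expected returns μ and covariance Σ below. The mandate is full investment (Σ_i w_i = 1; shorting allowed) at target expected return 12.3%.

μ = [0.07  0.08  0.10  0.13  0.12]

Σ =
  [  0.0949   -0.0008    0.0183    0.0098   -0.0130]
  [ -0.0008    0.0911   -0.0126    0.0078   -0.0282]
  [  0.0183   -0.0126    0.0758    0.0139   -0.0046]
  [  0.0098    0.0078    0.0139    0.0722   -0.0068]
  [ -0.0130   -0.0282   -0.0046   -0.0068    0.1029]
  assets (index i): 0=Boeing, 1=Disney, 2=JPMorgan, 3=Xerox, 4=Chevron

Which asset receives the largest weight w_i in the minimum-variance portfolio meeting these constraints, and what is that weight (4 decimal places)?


u=Σ⁻¹μ = [0.6012  1.4889  1.2587  1.4857  1.8046]
v=Σ⁻¹𝟙 = [9.4760  17.2418  12.9998  9.7875  16.8684]
a=μᵀu=0.696771  b=𝟙ᵀu=6.639223  c=𝟙ᵀv=66.373439  D=ac−b²=2.167817
λ₁=(c·0.123−b)/D = (66.373439·0.123−6.639223)/2.167817 = 0.703339
λ₂=(a−b·0.123)/D = (0.696771−6.639223·0.123)/2.167817 = -0.055288
w* = 0.703339·u + -0.055288·v:
  w_0 = 0.703339·0.6012 + -0.055288·9.4760 = -0.1010  (Boeing)
  w_1 = 0.703339·1.4889 + -0.055288·17.2418 = 0.0940  (Disney)
  w_2 = 0.703339·1.2587 + -0.055288·12.9998 = 0.1665  (JPMorgan)
  w_3 = 0.703339·1.4857 + -0.055288·9.7875 = 0.5038  (Xerox)
  w_4 = 0.703339·1.8046 + -0.055288·16.8684 = 0.3367  (Chevron)
Σw_i=1.0000  μᵀw=0.1230
σ²=wᵀΣw=λ₁·μ_p+λ₂ = 0.703339·0.123 + -0.055288 = 0.031223 ≈ 0.0312

Xerox (0.5038)


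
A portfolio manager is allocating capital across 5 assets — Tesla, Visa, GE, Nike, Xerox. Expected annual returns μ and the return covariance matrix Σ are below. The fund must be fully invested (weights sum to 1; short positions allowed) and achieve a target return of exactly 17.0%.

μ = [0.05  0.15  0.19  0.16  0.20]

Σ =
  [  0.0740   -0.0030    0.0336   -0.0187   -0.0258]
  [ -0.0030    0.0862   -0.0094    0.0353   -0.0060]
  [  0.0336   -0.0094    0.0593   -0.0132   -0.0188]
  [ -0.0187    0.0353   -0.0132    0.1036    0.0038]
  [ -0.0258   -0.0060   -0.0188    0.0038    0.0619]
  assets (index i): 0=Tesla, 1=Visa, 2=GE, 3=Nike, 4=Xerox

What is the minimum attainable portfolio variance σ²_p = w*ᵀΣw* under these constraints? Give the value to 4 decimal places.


0.0114

p=Σ⁻¹μ = [0.5673  2.1096  5.1619  1.3966  5.1539]
q=Σ⁻¹𝟙 = [17.8182  12.4362  20.6460  10.1455  30.4348]
a=μᵀp=2.579809  b=𝟙ᵀp=14.389322  c=𝟙ᵀq=91.480688  D=ac−b²=28.950132
λ₁=(c·0.170−b)/D = (91.480688·0.170−14.389322)/28.950132 = 0.040152
λ₂=(a−b·0.170)/D = (2.579809−14.389322·0.170)/28.950132 = 0.004616
w* = 0.040152·p + 0.004616·q:
  w_0 = 0.040152·0.5673 + 0.004616·17.8182 = 0.1050  (Tesla)
  w_1 = 0.040152·2.1096 + 0.004616·12.4362 = 0.1421  (Visa)
  w_2 = 0.040152·5.1619 + 0.004616·20.6460 = 0.3026  (GE)
  w_3 = 0.040152·1.3966 + 0.004616·10.1455 = 0.1029  (Nike)
  w_4 = 0.040152·5.1539 + 0.004616·30.4348 = 0.3474  (Xerox)
Σw_i=1.0000  μᵀw=0.1700
σ²=wᵀΣw=λ₁·μ_p+λ₂ = 0.040152·0.170 + 0.004616 = 0.011441 ≈ 0.0114


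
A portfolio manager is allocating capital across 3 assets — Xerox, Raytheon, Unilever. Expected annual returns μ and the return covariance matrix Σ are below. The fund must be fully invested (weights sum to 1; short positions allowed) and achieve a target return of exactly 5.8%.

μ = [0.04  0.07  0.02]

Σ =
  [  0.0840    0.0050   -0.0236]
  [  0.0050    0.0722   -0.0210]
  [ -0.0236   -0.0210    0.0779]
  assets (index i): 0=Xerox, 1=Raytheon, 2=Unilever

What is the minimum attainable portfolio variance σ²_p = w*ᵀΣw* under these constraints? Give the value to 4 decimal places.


u=Σ⁻¹μ = [0.6196  1.1457  0.7533]
v=Σ⁻¹𝟙 = [17.2988  19.4343  23.3167]
a=μᵀu=0.120053  b=𝟙ᵀu=2.518690  c=𝟙ᵀv=60.049888  D=ac−b²=0.865369
λ₁=(c·0.058−b)/D = (60.049888·0.058−2.518690)/0.865369 = 1.114210
λ₂=(a−b·0.058)/D = (0.120053−2.518690·0.058)/0.865369 = -0.030081
w* = 1.114210·u + -0.030081·v:
  w_0 = 1.114210·0.6196 + -0.030081·17.2988 = 0.1700  (Xerox)
  w_1 = 1.114210·1.1457 + -0.030081·19.4343 = 0.6920  (Raytheon)
  w_2 = 1.114210·0.7533 + -0.030081·23.3167 = 0.1380  (Unilever)
Σw_i=1.0000  μᵀw=0.0580
σ²=wᵀΣw=λ₁·μ_p+λ₂ = 1.114210·0.058 + -0.030081 = 0.034543 ≈ 0.0345

0.0345


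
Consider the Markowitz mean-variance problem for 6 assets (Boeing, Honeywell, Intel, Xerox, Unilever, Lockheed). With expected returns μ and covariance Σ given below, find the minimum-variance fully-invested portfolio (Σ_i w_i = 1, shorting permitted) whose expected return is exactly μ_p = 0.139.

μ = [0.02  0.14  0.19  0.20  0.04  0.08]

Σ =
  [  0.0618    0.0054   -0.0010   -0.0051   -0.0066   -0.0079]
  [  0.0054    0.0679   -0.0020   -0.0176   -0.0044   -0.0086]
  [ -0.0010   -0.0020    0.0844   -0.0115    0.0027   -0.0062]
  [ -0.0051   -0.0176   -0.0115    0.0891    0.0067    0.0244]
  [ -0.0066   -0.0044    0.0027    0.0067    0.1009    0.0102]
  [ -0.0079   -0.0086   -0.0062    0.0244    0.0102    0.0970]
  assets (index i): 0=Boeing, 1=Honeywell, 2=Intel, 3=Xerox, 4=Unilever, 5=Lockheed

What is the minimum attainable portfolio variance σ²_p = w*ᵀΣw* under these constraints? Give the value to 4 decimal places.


0.0128

u=Σ⁻¹μ = [0.4500  2.9803  2.7743  3.0607  0.2269  0.5092]
v=Σ⁻¹𝟙 = [18.2107  19.3681  14.9266  14.6194  9.5879  9.7780]
a=μᵀu=1.615321  b=𝟙ᵀu=10.001439  c=𝟙ᵀv=86.490783  D=ac−b²=39.681574
λ₁=(c·0.139−b)/D = (86.490783·0.139−10.001439)/39.681574 = 0.050925
λ₂=(a−b·0.139)/D = (1.615321−10.001439·0.139)/39.681574 = 0.005673
w* = 0.050925·u + 0.005673·v:
  w_0 = 0.050925·0.4500 + 0.005673·18.2107 = 0.1262  (Boeing)
  w_1 = 0.050925·2.9803 + 0.005673·19.3681 = 0.2617  (Honeywell)
  w_2 = 0.050925·2.7743 + 0.005673·14.9266 = 0.2260  (Intel)
  w_3 = 0.050925·3.0607 + 0.005673·14.6194 = 0.2388  (Xerox)
  w_4 = 0.050925·0.2269 + 0.005673·9.5879 = 0.0659  (Unilever)
  w_5 = 0.050925·0.5092 + 0.005673·9.7780 = 0.0814  (Lockheed)
Σw_i=1.0000  μᵀw=0.1390
σ²=wᵀΣw=λ₁·μ_p+λ₂ = 0.050925·0.139 + 0.005673 = 0.012752 ≈ 0.0128


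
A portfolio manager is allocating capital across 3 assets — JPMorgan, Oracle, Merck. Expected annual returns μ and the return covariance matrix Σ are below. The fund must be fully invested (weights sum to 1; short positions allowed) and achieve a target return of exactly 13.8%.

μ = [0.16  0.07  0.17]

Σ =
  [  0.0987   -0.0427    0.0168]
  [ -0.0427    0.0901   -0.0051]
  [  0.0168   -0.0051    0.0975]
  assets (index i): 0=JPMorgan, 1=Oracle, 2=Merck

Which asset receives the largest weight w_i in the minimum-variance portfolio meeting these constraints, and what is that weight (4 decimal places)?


JPMorgan (0.4038)

g=Σ⁻¹μ = [2.1934  1.8993  1.4650]
h=Σ⁻¹𝟙 = [17.2604  19.7495  8.3154]
a=μᵀg=0.732949  b=𝟙ᵀg=5.557745  c=𝟙ᵀh=45.325282  D=ac−b²=2.332591
λ₁=(c·0.138−b)/D = (45.325282·0.138−5.557745)/2.332591 = 0.298871
λ₂=(a−b·0.138)/D = (0.732949−5.557745·0.138)/2.332591 = -0.014585
w* = 0.298871·g + -0.014585·h:
  w_0 = 0.298871·2.1934 + -0.014585·17.2604 = 0.4038  (JPMorgan)
  w_1 = 0.298871·1.8993 + -0.014585·19.7495 = 0.2796  (Oracle)
  w_2 = 0.298871·1.4650 + -0.014585·8.3154 = 0.3166  (Merck)
Σw_i=1.0000  μᵀw=0.1380
σ²=wᵀΣw=λ₁·μ_p+λ₂ = 0.298871·0.138 + -0.014585 = 0.026660 ≈ 0.0267


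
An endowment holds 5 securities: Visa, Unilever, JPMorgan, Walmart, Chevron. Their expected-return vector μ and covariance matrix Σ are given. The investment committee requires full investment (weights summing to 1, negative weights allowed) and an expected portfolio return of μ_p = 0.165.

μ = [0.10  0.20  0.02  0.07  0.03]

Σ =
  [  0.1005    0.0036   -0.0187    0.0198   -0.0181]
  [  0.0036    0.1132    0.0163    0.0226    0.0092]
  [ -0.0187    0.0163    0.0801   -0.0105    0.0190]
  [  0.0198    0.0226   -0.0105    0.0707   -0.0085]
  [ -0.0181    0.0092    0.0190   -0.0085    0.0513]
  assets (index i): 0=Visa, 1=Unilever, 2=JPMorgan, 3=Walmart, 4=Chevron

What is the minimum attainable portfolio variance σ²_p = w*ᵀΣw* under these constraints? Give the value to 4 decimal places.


g=Σ⁻¹μ = [1.0117  1.6195  0.0298  0.2760  0.6860]
h=Σ⁻¹𝟙 = [13.2046  2.1211  11.8341  14.1384  21.7313]
a=μᵀg=0.465562  b=𝟙ᵀg=3.622992  c=𝟙ᵀh=63.029500  D=ac−b²=16.218085
λ₁=(c·0.165−b)/D = (63.029500·0.165−3.622992)/16.218085 = 0.417859
λ₂=(a−b·0.165)/D = (0.465562−3.622992·0.165)/16.218085 = -0.008153
w* = 0.417859·g + -0.008153·h:
  w_0 = 0.417859·1.0117 + -0.008153·13.2046 = 0.3151  (Visa)
  w_1 = 0.417859·1.6195 + -0.008153·2.1211 = 0.6594  (Unilever)
  w_2 = 0.417859·0.0298 + -0.008153·11.8341 = -0.0840  (JPMorgan)
  w_3 = 0.417859·0.2760 + -0.008153·14.1384 = 0.0000  (Walmart)
  w_4 = 0.417859·0.6860 + -0.008153·21.7313 = 0.1095  (Chevron)
Σw_i=1.0000  μᵀw=0.1650
σ²=wᵀΣw=λ₁·μ_p+λ₂ = 0.417859·0.165 + -0.008153 = 0.060793 ≈ 0.0608

0.0608


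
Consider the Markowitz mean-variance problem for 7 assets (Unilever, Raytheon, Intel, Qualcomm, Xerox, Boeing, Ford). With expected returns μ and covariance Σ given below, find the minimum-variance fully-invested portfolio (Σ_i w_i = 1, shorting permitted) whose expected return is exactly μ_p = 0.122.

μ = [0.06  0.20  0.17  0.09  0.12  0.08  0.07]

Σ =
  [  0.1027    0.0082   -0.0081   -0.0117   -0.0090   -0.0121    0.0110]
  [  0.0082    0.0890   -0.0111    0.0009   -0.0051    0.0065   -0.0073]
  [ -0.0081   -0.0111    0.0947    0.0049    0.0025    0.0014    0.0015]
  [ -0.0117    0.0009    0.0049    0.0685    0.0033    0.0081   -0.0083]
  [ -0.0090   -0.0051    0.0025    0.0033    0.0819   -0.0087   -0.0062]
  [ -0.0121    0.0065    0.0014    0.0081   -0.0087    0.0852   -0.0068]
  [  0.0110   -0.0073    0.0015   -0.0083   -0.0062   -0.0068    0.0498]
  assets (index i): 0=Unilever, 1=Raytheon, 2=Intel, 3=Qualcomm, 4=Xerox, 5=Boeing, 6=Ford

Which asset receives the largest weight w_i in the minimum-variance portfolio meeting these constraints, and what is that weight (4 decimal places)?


Raytheon (0.2000)

p=Σ⁻¹μ = [0.7378  2.6231  1.9988  1.3101  1.8710  1.0498  2.1616]
q=Σ⁻¹𝟙 = [11.8092  13.4171  11.2335  16.2519  16.8390  14.4458  25.8779]
a=μᵀp=1.486398  b=𝟙ᵀp=11.752128  c=𝟙ᵀq=109.874360  D=ac−b²=25.204561
λ₁=(c·0.122−b)/D = (109.874360·0.122−11.752128)/25.204561 = 0.065565
λ₂=(a−b·0.122)/D = (1.486398−11.752128·0.122)/25.204561 = 0.002088
w* = 0.065565·p + 0.002088·q:
  w_0 = 0.065565·0.7378 + 0.002088·11.8092 = 0.0730  (Unilever)
  w_1 = 0.065565·2.6231 + 0.002088·13.4171 = 0.2000  (Raytheon)
  w_2 = 0.065565·1.9988 + 0.002088·11.2335 = 0.1545  (Intel)
  w_3 = 0.065565·1.3101 + 0.002088·16.2519 = 0.1198  (Qualcomm)
  w_4 = 0.065565·1.8710 + 0.002088·16.8390 = 0.1578  (Xerox)
  w_5 = 0.065565·1.0498 + 0.002088·14.4458 = 0.0990  (Boeing)
  w_6 = 0.065565·2.1616 + 0.002088·25.8779 = 0.1958  (Ford)
Σw_i=1.0000  μᵀw=0.1220
σ²=wᵀΣw=λ₁·μ_p+λ₂ = 0.065565·0.122 + 0.002088 = 0.010087 ≈ 0.0101


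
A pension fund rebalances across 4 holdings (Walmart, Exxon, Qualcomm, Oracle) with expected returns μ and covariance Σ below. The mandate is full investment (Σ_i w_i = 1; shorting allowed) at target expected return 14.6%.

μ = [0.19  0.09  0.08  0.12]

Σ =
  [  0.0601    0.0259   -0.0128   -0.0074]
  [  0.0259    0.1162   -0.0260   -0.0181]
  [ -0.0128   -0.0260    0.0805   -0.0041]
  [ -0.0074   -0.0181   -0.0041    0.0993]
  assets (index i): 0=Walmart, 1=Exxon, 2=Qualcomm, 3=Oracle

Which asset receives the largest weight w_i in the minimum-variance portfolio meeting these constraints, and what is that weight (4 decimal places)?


u=Σ⁻¹μ = [3.4696  0.6742  1.8481  1.6662]
v=Σ⁻¹𝟙 = [17.7148  11.2637  19.6030  14.2531]
a=μᵀu=1.067701  b=𝟙ᵀu=7.658173  c=𝟙ᵀv=62.834744  D=ac−b²=8.441119
λ₁=(c·0.146−b)/D = (62.834744·0.146−7.658173)/8.441119 = 0.179561
λ₂=(a−b·0.146)/D = (1.067701−7.658173·0.146)/8.441119 = -0.005970
w* = 0.179561·u + -0.005970·v:
  w_0 = 0.179561·3.4696 + -0.005970·17.7148 = 0.5173  (Walmart)
  w_1 = 0.179561·0.6742 + -0.005970·11.2637 = 0.0538  (Exxon)
  w_2 = 0.179561·1.8481 + -0.005970·19.6030 = 0.2148  (Qualcomm)
  w_3 = 0.179561·1.6662 + -0.005970·14.2531 = 0.2141  (Oracle)
Σw_i=1.0000  μᵀw=0.1460
σ²=wᵀΣw=λ₁·μ_p+λ₂ = 0.179561·0.146 + -0.005970 = 0.020246 ≈ 0.0202

Walmart (0.5173)


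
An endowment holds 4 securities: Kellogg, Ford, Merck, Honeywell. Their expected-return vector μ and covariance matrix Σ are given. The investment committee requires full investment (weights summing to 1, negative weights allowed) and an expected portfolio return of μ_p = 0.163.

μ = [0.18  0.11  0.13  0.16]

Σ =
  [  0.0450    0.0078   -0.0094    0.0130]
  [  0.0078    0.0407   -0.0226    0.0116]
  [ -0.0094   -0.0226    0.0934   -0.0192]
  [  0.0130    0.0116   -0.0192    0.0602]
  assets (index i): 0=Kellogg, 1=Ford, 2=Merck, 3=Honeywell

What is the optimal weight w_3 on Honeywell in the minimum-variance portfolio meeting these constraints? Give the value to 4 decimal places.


0.2589

g=Σ⁻¹μ = [3.4328  3.0287  2.9367  2.2695]
h=Σ⁻¹𝟙 = [17.6745  29.6597  22.5992  14.2871]
a=μᵀg=1.695969  b=𝟙ᵀg=11.667808  c=𝟙ᵀh=84.220481  D=ac−b²=6.697581
λ₁=(c·0.163−b)/D = (84.220481·0.163−11.667808)/6.697581 = 0.307593
λ₂=(a−b·0.163)/D = (1.695969−11.667808·0.163)/6.697581 = -0.030740
w* = 0.307593·g + -0.030740·h:
  w_0 = 0.307593·3.4328 + -0.030740·17.6745 = 0.5126  (Kellogg)
  w_1 = 0.307593·3.0287 + -0.030740·29.6597 = 0.0199  (Ford)
  w_2 = 0.307593·2.9367 + -0.030740·22.5992 = 0.2086  (Merck)
  w_3 = 0.307593·2.2695 + -0.030740·14.2871 = 0.2589  (Honeywell)
Σw_i=1.0000  μᵀw=0.1630
σ²=wᵀΣw=λ₁·μ_p+λ₂ = 0.307593·0.163 + -0.030740 = 0.019398 ≈ 0.0194


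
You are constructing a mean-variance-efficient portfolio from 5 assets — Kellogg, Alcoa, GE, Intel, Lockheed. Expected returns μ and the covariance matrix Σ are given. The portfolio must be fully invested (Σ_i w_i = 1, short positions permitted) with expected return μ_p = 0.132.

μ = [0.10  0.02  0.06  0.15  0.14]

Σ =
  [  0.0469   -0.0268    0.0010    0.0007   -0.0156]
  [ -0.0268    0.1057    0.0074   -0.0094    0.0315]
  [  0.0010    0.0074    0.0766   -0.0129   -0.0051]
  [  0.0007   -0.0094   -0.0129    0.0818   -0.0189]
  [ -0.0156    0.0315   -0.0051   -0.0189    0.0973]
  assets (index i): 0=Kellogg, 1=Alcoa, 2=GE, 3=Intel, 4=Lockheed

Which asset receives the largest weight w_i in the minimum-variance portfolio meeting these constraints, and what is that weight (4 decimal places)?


x=Σ⁻¹μ = [3.0874  0.4042  1.3015  2.6084  2.3779]
y=Σ⁻¹𝟙 = [33.9659  14.0115  15.6232  19.6648  15.8258]
a=μᵀx=1.119090  b=𝟙ᵀx=9.779537  c=𝟙ᵀy=99.091114  D=ac−b²=15.252570
λ₁=(c·0.132−b)/D = (99.091114·0.132−9.779537)/15.252570 = 0.216389
λ₂=(a−b·0.132)/D = (1.119090−9.779537·0.132)/15.252570 = -0.011264
w* = 0.216389·x + -0.011264·y:
  w_0 = 0.216389·3.0874 + -0.011264·33.9659 = 0.2855  (Kellogg)
  w_1 = 0.216389·0.4042 + -0.011264·14.0115 = -0.0704  (Alcoa)
  w_2 = 0.216389·1.3015 + -0.011264·15.6232 = 0.1057  (GE)
  w_3 = 0.216389·2.6084 + -0.011264·19.6648 = 0.3429  (Intel)
  w_4 = 0.216389·2.3779 + -0.011264·15.8258 = 0.3363  (Lockheed)
Σw_i=1.0000  μᵀw=0.1320
σ²=wᵀΣw=λ₁·μ_p+λ₂ = 0.216389·0.132 + -0.011264 = 0.017299 ≈ 0.0173

Intel (0.3429)


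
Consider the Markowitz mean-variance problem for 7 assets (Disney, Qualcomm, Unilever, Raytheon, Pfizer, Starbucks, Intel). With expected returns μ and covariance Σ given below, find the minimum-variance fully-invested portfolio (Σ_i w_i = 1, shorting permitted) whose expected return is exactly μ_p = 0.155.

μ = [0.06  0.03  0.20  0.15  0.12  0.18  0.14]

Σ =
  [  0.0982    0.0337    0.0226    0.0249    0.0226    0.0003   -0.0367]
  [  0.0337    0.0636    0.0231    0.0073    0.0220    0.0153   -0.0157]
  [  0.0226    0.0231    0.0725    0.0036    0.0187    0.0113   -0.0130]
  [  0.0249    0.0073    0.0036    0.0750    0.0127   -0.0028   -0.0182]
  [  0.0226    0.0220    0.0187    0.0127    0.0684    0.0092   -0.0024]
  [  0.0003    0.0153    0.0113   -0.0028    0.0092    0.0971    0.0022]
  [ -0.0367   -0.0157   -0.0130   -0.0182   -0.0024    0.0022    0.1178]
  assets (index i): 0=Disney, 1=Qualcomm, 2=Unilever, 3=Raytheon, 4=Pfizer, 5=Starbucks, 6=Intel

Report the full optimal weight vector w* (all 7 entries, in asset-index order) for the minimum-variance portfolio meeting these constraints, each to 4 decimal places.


0.0722  0.0021  0.2313  0.2366  0.0776  0.1580  0.2222

u=Σ⁻¹μ = [0.2886  -1.1623  2.8067  2.2574  0.6837  1.6697  1.7647]
v=Σ⁻¹𝟙 = [6.5319  7.6818  8.8761  13.0084  4.6293  7.6433  14.4886]
a=μᵀu=1.512056  b=𝟙ᵀu=8.308562  c=𝟙ᵀv=62.859389  D=ac−b²=26.014750
λ₁=(c·0.155−b)/D = (62.859389·0.155−8.308562)/26.014750 = 0.055147
λ₂=(a−b·0.155)/D = (1.512056−8.308562·0.155)/26.014750 = 0.008619
w* = 0.055147·u + 0.008619·v:
  w_0 = 0.055147·0.2886 + 0.008619·6.5319 = 0.0722  (Disney)
  w_1 = 0.055147·-1.1623 + 0.008619·7.6818 = 0.0021  (Qualcomm)
  w_2 = 0.055147·2.8067 + 0.008619·8.8761 = 0.2313  (Unilever)
  w_3 = 0.055147·2.2574 + 0.008619·13.0084 = 0.2366  (Raytheon)
  w_4 = 0.055147·0.6837 + 0.008619·4.6293 = 0.0776  (Pfizer)
  w_5 = 0.055147·1.6697 + 0.008619·7.6433 = 0.1580  (Starbucks)
  w_6 = 0.055147·1.7647 + 0.008619·14.4886 = 0.2222  (Intel)
Σw_i=1.0000  μᵀw=0.1550
σ²=wᵀΣw=λ₁·μ_p+λ₂ = 0.055147·0.155 + 0.008619 = 0.017167 ≈ 0.0172


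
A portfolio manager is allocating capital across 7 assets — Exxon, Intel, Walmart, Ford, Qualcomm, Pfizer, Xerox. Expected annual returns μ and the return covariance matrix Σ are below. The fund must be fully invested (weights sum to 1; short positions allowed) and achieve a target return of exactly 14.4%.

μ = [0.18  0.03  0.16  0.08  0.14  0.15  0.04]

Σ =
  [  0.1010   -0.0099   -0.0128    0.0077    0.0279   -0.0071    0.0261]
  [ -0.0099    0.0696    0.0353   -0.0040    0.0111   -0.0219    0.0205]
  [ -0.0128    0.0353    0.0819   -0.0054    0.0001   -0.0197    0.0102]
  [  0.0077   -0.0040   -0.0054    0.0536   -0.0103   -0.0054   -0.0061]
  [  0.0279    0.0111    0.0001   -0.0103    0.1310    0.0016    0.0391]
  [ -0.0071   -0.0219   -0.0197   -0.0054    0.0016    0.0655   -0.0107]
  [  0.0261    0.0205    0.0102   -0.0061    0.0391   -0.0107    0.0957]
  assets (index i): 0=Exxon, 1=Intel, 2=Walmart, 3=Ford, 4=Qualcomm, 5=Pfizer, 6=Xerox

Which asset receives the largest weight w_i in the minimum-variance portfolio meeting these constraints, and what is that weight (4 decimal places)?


Pfizer (0.3094)

u=Σ⁻¹μ = [2.2175  0.3937  3.2025  2.0067  0.7904  3.7072  -0.3930]
v=Σ⁻¹𝟙 = [11.1963  16.9554  14.6050  24.0774  3.6901  29.3382  5.5144]
a=μᵀu=1.734902  b=𝟙ᵀu=11.924924  c=𝟙ᵀv=105.376925  D=ac−b²=40.614784
λ₁=(c·0.144−b)/D = (105.376925·0.144−11.924924)/40.614784 = 0.080004
λ₂=(a−b·0.144)/D = (1.734902−11.924924·0.144)/40.614784 = 0.000436
w* = 0.080004·u + 0.000436·v:
  w_0 = 0.080004·2.2175 + 0.000436·11.1963 = 0.1823  (Exxon)
  w_1 = 0.080004·0.3937 + 0.000436·16.9554 = 0.0389  (Intel)
  w_2 = 0.080004·3.2025 + 0.000436·14.6050 = 0.2626  (Walmart)
  w_3 = 0.080004·2.0067 + 0.000436·24.0774 = 0.1710  (Ford)
  w_4 = 0.080004·0.7904 + 0.000436·3.6901 = 0.0648  (Qualcomm)
  w_5 = 0.080004·3.7072 + 0.000436·29.3382 = 0.3094  (Pfizer)
  w_6 = 0.080004·-0.3930 + 0.000436·5.5144 = -0.0290  (Xerox)
Σw_i=1.0000  μᵀw=0.1440
σ²=wᵀΣw=λ₁·μ_p+λ₂ = 0.080004·0.144 + 0.000436 = 0.011957 ≈ 0.0120


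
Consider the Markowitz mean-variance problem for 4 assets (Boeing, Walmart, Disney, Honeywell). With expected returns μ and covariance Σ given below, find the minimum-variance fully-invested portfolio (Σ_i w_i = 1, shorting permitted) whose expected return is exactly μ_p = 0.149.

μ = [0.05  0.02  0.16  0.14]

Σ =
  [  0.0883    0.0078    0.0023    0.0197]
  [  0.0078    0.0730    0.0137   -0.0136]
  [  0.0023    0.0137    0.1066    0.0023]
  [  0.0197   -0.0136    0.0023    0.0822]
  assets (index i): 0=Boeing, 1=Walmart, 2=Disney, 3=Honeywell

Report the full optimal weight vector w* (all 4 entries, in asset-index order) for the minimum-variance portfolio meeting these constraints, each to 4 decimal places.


-0.0068  0.0086  0.4711  0.5270

g=Σ⁻¹μ = [0.1264  0.3072  1.4224  1.6839]
h=Σ⁻¹𝟙 = [7.1033  13.9364  7.1653  12.5684]
a=μᵀg=0.475794  b=𝟙ᵀg=3.539921  c=𝟙ᵀh=40.773422  D=ac−b²=6.868708
λ₁=(c·0.149−b)/D = (40.773422·0.149−3.539921)/6.868708 = 0.369112
λ₂=(a−b·0.149)/D = (0.475794−3.539921·0.149)/6.868708 = -0.007520
w* = 0.369112·g + -0.007520·h:
  w_0 = 0.369112·0.1264 + -0.007520·7.1033 = -0.0068  (Boeing)
  w_1 = 0.369112·0.3072 + -0.007520·13.9364 = 0.0086  (Walmart)
  w_2 = 0.369112·1.4224 + -0.007520·7.1653 = 0.4711  (Disney)
  w_3 = 0.369112·1.6839 + -0.007520·12.5684 = 0.5270  (Honeywell)
Σw_i=1.0000  μᵀw=0.1490
σ²=wᵀΣw=λ₁·μ_p+λ₂ = 0.369112·0.149 + -0.007520 = 0.047477 ≈ 0.0475


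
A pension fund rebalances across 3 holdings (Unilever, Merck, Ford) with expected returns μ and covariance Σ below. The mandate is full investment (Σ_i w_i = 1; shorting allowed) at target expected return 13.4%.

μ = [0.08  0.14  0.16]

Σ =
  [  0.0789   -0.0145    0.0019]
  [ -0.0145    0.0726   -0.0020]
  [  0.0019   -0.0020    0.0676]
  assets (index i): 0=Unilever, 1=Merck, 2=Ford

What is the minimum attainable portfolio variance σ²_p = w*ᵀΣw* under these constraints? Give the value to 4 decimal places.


0.0221

p=Σ⁻¹μ = [1.3732  2.2686  2.3954]
q=Σ⁻¹𝟙 = [15.4915  17.2777  14.8687]
a=μᵀp=0.810723  b=𝟙ᵀp=6.037187  c=𝟙ᵀq=47.637866  D=ac−b²=2.173501
λ₁=(c·0.134−b)/D = (47.637866·0.134−6.037187)/2.173501 = 0.159322
λ₂=(a−b·0.134)/D = (0.810723−6.037187·0.134)/2.173501 = 0.000801
w* = 0.159322·p + 0.000801·q:
  w_0 = 0.159322·1.3732 + 0.000801·15.4915 = 0.2312  (Unilever)
  w_1 = 0.159322·2.2686 + 0.000801·17.2777 = 0.3753  (Merck)
  w_2 = 0.159322·2.3954 + 0.000801·14.8687 = 0.3935  (Ford)
Σw_i=1.0000  μᵀw=0.1340
σ²=wᵀΣw=λ₁·μ_p+λ₂ = 0.159322·0.134 + 0.000801 = 0.022150 ≈ 0.0221


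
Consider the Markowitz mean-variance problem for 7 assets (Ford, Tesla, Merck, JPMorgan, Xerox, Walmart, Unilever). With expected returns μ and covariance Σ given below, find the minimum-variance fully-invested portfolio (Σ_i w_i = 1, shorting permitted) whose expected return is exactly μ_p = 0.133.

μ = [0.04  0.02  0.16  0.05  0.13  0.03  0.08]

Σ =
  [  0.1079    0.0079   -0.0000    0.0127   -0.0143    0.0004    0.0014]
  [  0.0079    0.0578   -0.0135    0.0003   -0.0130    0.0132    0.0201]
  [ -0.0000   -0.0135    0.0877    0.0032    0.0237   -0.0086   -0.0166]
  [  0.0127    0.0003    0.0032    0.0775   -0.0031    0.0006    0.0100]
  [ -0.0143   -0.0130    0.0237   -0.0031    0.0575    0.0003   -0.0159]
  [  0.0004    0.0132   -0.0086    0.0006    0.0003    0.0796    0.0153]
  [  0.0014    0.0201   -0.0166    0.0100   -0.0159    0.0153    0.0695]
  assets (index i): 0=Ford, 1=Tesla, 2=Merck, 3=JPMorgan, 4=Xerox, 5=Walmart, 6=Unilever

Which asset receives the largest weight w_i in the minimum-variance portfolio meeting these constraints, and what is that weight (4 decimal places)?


Xerox (0.4048)

u=Σ⁻¹μ = [0.5861  0.5108  1.6046  0.3368  2.3906  0.0950  1.8524]
v=Σ⁻¹𝟙 = [9.7808  17.0193  10.7208  9.8612  23.6306  7.9838  14.0596]
a=μᵀu=0.769058  b=𝟙ᵀu=7.376259  c=𝟙ᵀv=93.056084  D=ac−b²=17.156312
λ₁=(c·0.133−b)/D = (93.056084·0.133−7.376259)/17.156312 = 0.291450
λ₂=(a−b·0.133)/D = (0.769058−7.376259·0.133)/17.156312 = -0.012356
w* = 0.291450·u + -0.012356·v:
  w_0 = 0.291450·0.5861 + -0.012356·9.7808 = 0.0500  (Ford)
  w_1 = 0.291450·0.5108 + -0.012356·17.0193 = -0.0614  (Tesla)
  w_2 = 0.291450·1.6046 + -0.012356·10.7208 = 0.3352  (Merck)
  w_3 = 0.291450·0.3368 + -0.012356·9.8612 = -0.0237  (JPMorgan)
  w_4 = 0.291450·2.3906 + -0.012356·23.6306 = 0.4048  (Xerox)
  w_5 = 0.291450·0.0950 + -0.012356·7.9838 = -0.0710  (Walmart)
  w_6 = 0.291450·1.8524 + -0.012356·14.0596 = 0.3661  (Unilever)
Σw_i=1.0000  μᵀw=0.1330
σ²=wᵀΣw=λ₁·μ_p+λ₂ = 0.291450·0.133 + -0.012356 = 0.026407 ≈ 0.0264


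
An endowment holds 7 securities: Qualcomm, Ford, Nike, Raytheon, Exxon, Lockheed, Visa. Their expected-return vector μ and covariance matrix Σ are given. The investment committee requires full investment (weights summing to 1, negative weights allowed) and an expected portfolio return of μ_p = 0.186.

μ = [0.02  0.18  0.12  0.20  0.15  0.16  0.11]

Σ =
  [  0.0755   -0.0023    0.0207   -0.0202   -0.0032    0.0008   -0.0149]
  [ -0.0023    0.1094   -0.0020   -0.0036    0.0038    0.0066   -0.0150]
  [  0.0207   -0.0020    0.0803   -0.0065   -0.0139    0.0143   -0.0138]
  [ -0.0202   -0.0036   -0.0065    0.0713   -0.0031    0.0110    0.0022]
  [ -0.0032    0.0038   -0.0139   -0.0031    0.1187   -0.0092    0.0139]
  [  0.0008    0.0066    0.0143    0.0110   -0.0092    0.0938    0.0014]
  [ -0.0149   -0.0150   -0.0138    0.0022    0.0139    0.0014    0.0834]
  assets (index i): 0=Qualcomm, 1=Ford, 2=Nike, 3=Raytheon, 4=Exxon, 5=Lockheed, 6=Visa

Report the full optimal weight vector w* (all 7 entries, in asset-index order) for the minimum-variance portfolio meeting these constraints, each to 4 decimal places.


-0.1439  0.2233  0.1958  0.3690  0.1547  0.1212  0.0800

p=Σ⁻¹μ = [1.0789  1.9532  1.9078  3.2331  1.3997  0.9989  1.8433]
q=Σ⁻¹𝟙 = [19.2721  12.1981  12.9613  20.2176  8.9917  5.9100  17.6409]
a=μᵀp=1.821244  b=𝟙ᵀp=12.414840  c=𝟙ᵀq=97.191830  D=ac−b²=22.881806
λ₁=(c·0.186−b)/D = (97.191830·0.186−12.414840)/22.881806 = 0.247482
λ₂=(a−b·0.186)/D = (1.821244−12.414840·0.186)/22.881806 = -0.021323
w* = 0.247482·p + -0.021323·q:
  w_0 = 0.247482·1.0789 + -0.021323·19.2721 = -0.1439  (Qualcomm)
  w_1 = 0.247482·1.9532 + -0.021323·12.1981 = 0.2233  (Ford)
  w_2 = 0.247482·1.9078 + -0.021323·12.9613 = 0.1958  (Nike)
  w_3 = 0.247482·3.2331 + -0.021323·20.2176 = 0.3690  (Raytheon)
  w_4 = 0.247482·1.3997 + -0.021323·8.9917 = 0.1547  (Exxon)
  w_5 = 0.247482·0.9989 + -0.021323·5.9100 = 0.1212  (Lockheed)
  w_6 = 0.247482·1.8433 + -0.021323·17.6409 = 0.0800  (Visa)
Σw_i=1.0000  μᵀw=0.1860
σ²=wᵀΣw=λ₁·μ_p+λ₂ = 0.247482·0.186 + -0.021323 = 0.024708 ≈ 0.0247


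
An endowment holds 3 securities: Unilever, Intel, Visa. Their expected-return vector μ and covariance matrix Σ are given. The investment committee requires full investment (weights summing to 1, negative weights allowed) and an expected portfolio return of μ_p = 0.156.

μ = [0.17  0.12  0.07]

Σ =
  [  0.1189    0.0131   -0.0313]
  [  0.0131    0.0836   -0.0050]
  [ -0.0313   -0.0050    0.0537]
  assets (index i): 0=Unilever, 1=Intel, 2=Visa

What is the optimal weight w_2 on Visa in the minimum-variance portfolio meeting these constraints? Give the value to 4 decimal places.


u=Σ⁻¹μ = [1.9646  1.2811  2.5679]
v=Σ⁻¹𝟙 = [14.5756  11.3629  28.1756]
a=μᵀu=0.667478  b=𝟙ᵀu=5.813700  c=𝟙ᵀv=54.114171  D=ac−b²=2.320915
λ₁=(c·0.156−b)/D = (54.114171·0.156−5.813700)/2.320915 = 1.132359
λ₂=(a−b·0.156)/D = (0.667478−5.813700·0.156)/2.320915 = -0.103174
w* = 1.132359·u + -0.103174·v:
  w_0 = 1.132359·1.9646 + -0.103174·14.5756 = 0.7208  (Unilever)
  w_1 = 1.132359·1.2811 + -0.103174·11.3629 = 0.2783  (Intel)
  w_2 = 1.132359·2.5679 + -0.103174·28.1756 = 0.0008  (Visa)
Σw_i=1.0000  μᵀw=0.1560
σ²=wᵀΣw=λ₁·μ_p+λ₂ = 1.132359·0.156 + -0.103174 = 0.073474 ≈ 0.0735

0.0008


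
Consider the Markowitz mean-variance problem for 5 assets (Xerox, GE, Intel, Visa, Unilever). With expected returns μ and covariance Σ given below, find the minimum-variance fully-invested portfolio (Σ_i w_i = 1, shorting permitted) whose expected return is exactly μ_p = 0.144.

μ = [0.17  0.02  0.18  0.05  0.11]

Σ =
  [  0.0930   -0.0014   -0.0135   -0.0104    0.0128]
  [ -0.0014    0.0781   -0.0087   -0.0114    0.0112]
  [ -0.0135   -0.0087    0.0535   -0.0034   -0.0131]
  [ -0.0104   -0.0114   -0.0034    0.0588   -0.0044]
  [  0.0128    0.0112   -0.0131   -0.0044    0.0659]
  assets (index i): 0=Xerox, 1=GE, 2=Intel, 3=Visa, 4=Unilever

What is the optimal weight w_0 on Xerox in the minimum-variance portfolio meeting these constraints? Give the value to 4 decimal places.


g=Σ⁻¹μ = [2.4461  0.7972  4.7514  1.8715  2.1281]
h=Σ⁻¹𝟙 = [16.2266  18.0372  31.5640  26.4710  16.9991]
a=μᵀg=1.614686  b=𝟙ᵀg=11.994239  c=𝟙ᵀh=109.297890  D=ac−b²=32.619983
λ₁=(c·0.144−b)/D = (109.297890·0.144−11.994239)/32.619983 = 0.114796
λ₂=(a−b·0.144)/D = (1.614686−11.994239·0.144)/32.619983 = -0.003448
w* = 0.114796·g + -0.003448·h:
  w_0 = 0.114796·2.4461 + -0.003448·16.2266 = 0.2248  (Xerox)
  w_1 = 0.114796·0.7972 + -0.003448·18.0372 = 0.0293  (GE)
  w_2 = 0.114796·4.7514 + -0.003448·31.5640 = 0.4366  (Intel)
  w_3 = 0.114796·1.8715 + -0.003448·26.4710 = 0.1236  (Visa)
  w_4 = 0.114796·2.1281 + -0.003448·16.9991 = 0.1857  (Unilever)
Σw_i=1.0000  μᵀw=0.1440
σ²=wᵀΣw=λ₁·μ_p+λ₂ = 0.114796·0.144 + -0.003448 = 0.013082 ≈ 0.0131

0.2248


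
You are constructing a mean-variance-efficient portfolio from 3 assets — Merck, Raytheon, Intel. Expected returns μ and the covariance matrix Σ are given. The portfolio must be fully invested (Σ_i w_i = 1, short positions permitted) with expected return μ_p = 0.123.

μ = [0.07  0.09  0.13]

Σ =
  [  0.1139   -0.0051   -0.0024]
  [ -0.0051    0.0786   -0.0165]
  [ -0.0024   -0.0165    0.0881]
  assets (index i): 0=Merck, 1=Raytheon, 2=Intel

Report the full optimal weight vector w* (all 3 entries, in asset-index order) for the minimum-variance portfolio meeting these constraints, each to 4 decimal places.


-0.0908  0.3112  0.7796

x=Σ⁻¹μ = [0.7225  1.5674  1.7888]
y=Σ⁻¹𝟙 = [9.8257  16.4458  14.6985]
a=μᵀx=0.424189  b=𝟙ᵀx=4.078722  c=𝟙ᵀy=40.969962  D=ac−b²=0.743054
λ₁=(c·0.123−b)/D = (40.969962·0.123−4.078722)/0.743054 = 1.292750
λ₂=(a−b·0.123)/D = (0.424189−4.078722·0.123)/0.743054 = -0.104290
w* = 1.292750·x + -0.104290·y:
  w_0 = 1.292750·0.7225 + -0.104290·9.8257 = -0.0908  (Merck)
  w_1 = 1.292750·1.5674 + -0.104290·16.4458 = 0.3112  (Raytheon)
  w_2 = 1.292750·1.7888 + -0.104290·14.6985 = 0.7796  (Intel)
Σw_i=1.0000  μᵀw=0.1230
σ²=wᵀΣw=λ₁·μ_p+λ₂ = 1.292750·0.123 + -0.104290 = 0.054718 ≈ 0.0547


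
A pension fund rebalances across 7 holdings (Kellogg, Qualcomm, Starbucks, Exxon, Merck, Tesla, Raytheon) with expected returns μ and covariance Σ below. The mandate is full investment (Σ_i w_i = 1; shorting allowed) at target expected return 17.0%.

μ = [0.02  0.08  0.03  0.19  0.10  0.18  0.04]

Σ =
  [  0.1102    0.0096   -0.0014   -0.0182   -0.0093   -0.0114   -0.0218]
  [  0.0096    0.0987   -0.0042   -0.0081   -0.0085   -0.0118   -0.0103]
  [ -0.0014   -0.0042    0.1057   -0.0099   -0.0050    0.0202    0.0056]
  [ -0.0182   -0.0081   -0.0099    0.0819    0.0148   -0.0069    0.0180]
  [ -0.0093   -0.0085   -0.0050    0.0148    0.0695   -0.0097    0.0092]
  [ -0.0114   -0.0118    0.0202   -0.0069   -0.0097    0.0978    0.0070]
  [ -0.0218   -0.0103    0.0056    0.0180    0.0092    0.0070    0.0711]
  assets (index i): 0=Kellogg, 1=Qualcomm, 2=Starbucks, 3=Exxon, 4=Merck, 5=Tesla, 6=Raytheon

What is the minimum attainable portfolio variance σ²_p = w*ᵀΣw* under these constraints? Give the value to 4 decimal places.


0.0259

g=Σ⁻¹μ = [0.8573  1.3602  0.2121  2.6174  1.5252  2.4032  -0.0908]
h=Σ⁻¹𝟙 = [15.5608  14.5107  8.9727  13.4657  16.1373  13.5276  13.4022]
a=μᵀg=1.211084  b=𝟙ᵀg=8.884531  c=𝟙ᵀh=95.577094  D=ac−b²=36.816960
λ₁=(c·0.170−b)/D = (95.577094·0.170−8.884531)/36.816960 = 0.200005
λ₂=(a−b·0.170)/D = (1.211084−8.884531·0.170)/36.816960 = -0.008129
w* = 0.200005·g + -0.008129·h:
  w_0 = 0.200005·0.8573 + -0.008129·15.5608 = 0.0450  (Kellogg)
  w_1 = 0.200005·1.3602 + -0.008129·14.5107 = 0.1541  (Qualcomm)
  w_2 = 0.200005·0.2121 + -0.008129·8.9727 = -0.0305  (Starbucks)
  w_3 = 0.200005·2.6174 + -0.008129·13.4657 = 0.4140  (Exxon)
  w_4 = 0.200005·1.5252 + -0.008129·16.1373 = 0.1739  (Merck)
  w_5 = 0.200005·2.4032 + -0.008129·13.5276 = 0.3707  (Tesla)
  w_6 = 0.200005·-0.0908 + -0.008129·13.4022 = -0.1271  (Raytheon)
Σw_i=1.0000  μᵀw=0.1700
σ²=wᵀΣw=λ₁·μ_p+λ₂ = 0.200005·0.170 + -0.008129 = 0.025872 ≈ 0.0259


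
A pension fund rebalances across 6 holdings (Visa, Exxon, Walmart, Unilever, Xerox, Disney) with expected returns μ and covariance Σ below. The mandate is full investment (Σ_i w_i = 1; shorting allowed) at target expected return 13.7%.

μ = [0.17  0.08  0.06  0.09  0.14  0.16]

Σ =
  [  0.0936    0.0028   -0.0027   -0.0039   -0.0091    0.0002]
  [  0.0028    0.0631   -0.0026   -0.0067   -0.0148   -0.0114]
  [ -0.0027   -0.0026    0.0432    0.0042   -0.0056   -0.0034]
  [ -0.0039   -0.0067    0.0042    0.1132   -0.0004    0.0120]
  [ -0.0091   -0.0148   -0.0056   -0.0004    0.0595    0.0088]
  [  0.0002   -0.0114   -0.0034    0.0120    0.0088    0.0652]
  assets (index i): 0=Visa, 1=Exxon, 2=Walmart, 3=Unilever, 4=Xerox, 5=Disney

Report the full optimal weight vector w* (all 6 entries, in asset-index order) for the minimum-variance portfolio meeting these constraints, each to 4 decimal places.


0.2322  0.1508  0.0567  0.0300  0.2744  0.2559

x=Σ⁻¹μ = [2.1348  2.5202  2.2092  0.6871  3.1564  2.4508]
y=Σ⁻¹𝟙 = [13.5584  26.3517  29.4357  8.1151  25.8258  16.4591]
a=μᵀx=1.592961  b=𝟙ᵀx=13.158624  c=𝟙ᵀy=119.745776  D=ac−b²=17.600931
λ₁=(c·0.137−b)/D = (119.745776·0.137−13.158624)/17.600931 = 0.184453
λ₂=(a−b·0.137)/D = (1.592961−13.158624·0.137)/17.600931 = -0.011918
w* = 0.184453·x + -0.011918·y:
  w_0 = 0.184453·2.1348 + -0.011918·13.5584 = 0.2322  (Visa)
  w_1 = 0.184453·2.5202 + -0.011918·26.3517 = 0.1508  (Exxon)
  w_2 = 0.184453·2.2092 + -0.011918·29.4357 = 0.0567  (Walmart)
  w_3 = 0.184453·0.6871 + -0.011918·8.1151 = 0.0300  (Unilever)
  w_4 = 0.184453·3.1564 + -0.011918·25.8258 = 0.2744  (Xerox)
  w_5 = 0.184453·2.4508 + -0.011918·16.4591 = 0.2559  (Disney)
Σw_i=1.0000  μᵀw=0.1370
σ²=wᵀΣw=λ₁·μ_p+λ₂ = 0.184453·0.137 + -0.011918 = 0.013352 ≈ 0.0134
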